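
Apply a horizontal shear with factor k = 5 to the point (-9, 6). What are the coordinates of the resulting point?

Shear matrix for horizontal shear with factor k = 5:
[[1, 5], [0, 1]]
Result: (-9, 6) → (21, 6)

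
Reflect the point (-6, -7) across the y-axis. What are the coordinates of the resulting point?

Reflection across y-axis: (-6, -7) → (6, -7)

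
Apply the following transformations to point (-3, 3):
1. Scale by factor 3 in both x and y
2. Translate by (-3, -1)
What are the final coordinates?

Step 1: Scale (-3, 3) by 3 → (-9, 9)
Step 2: Translate by (-3, -1) → (-12, 8)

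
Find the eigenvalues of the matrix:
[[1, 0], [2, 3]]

Characteristic equation: det(A - λI) = 0
λ² - (trace)λ + (det) = 0
trace = 1 + 3 = 4, det = (1)(3) - (0)(2) = 3
λ² - (4)λ + (3) = 0
λ = (4 ± √((4)² - 4·(3))) / 2 = (4 ± √4) / 2
Solving: λ = 1, 3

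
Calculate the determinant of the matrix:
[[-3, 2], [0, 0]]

For a 2×2 matrix [[a, b], [c, d]], det = ad - bc
det = (-3)(0) - (2)(0) = 0 - 0 = 0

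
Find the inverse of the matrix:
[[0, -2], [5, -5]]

For [[a,b],[c,d]], inverse = (1/det)·[[d,-b],[-c,a]]
det = (0)(-5) - (-2)(5) = 0 - -10 = 10
Inverse = (1/10)·[[-5, 2], [-5, 0]]
= [[-1/2, 1/5], [-1/2, 0]]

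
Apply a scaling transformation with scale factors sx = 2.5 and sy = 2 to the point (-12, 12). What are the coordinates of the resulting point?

Scaling matrix:
[[2.50, 0], [0, 2]]
Result: (-12 × 2.5, 12 × 2) = (-30, 24)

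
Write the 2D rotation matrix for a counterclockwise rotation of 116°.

Rotation matrix formula: [[cos θ, -sin θ], [sin θ, cos θ]]
For θ = 116°:
cos(116°) = -0.4384
sin(116°) = 0.8988
Result: [[-0.4384, -0.8988], [0.8988, -0.4384]]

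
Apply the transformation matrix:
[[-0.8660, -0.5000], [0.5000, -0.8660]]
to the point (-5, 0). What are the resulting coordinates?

Matrix multiplication:
[[-0.8660, -0.5000], [0.5000, -0.8660]] × [-5, 0]ᵀ
= [(-0.8660)(-5) + (-0.5000)(0), (0.5000)(-5) + (-0.8660)(0)]ᵀ
= [4.3300, -2.5000]ᵀ
Result: (4.3300, -2.5000)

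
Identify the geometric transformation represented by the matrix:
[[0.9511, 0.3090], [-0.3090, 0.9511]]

This matrix represents: rotation by 342° counterclockwise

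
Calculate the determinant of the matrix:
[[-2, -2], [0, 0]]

For a 2×2 matrix [[a, b], [c, d]], det = ad - bc
det = (-2)(0) - (-2)(0) = 0 - 0 = 0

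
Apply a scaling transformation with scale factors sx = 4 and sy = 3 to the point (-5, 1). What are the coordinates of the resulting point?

Scaling matrix:
[[4, 0], [0, 3]]
Result: (-5 × 4, 1 × 3) = (-20, 3)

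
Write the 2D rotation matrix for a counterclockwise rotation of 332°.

Rotation matrix formula: [[cos θ, -sin θ], [sin θ, cos θ]]
For θ = 332°:
cos(332°) = 0.8829
sin(332°) = -0.4695
Result: [[0.8829, 0.4695], [-0.4695, 0.8829]]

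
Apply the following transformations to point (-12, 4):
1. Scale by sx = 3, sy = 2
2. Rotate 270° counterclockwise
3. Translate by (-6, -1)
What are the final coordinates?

Step 1: Scale → (-36, 8)
Step 2: Rotate 270° → (8, 36)
Step 3: Translate → (2, 35)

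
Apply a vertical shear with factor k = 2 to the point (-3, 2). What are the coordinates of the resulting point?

Shear matrix for vertical shear with factor k = 2:
[[1, 0], [2, 1]]
Result: (-3, 2) → (-3, -4)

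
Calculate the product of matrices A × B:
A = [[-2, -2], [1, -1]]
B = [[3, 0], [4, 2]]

Matrix multiplication:
C[0][0] = -2×3 + -2×4 = -14
C[0][1] = -2×0 + -2×2 = -4
C[1][0] = 1×3 + -1×4 = -1
C[1][1] = 1×0 + -1×2 = -2
Result: [[-14, -4], [-1, -2]]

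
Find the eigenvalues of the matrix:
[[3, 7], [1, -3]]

Characteristic equation: det(A - λI) = 0
λ² - (trace)λ + (det) = 0
trace = 3 + -3 = 0, det = (3)(-3) - (7)(1) = -16
λ² - (0)λ + (-16) = 0
λ = (0 ± √((0)² - 4·(-16))) / 2 = (0 ± √64) / 2
Solving: λ = -4, 4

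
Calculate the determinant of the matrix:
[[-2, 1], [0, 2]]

For a 2×2 matrix [[a, b], [c, d]], det = ad - bc
det = (-2)(2) - (1)(0) = -4 - 0 = -4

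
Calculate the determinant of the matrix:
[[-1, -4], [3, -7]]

For a 2×2 matrix [[a, b], [c, d]], det = ad - bc
det = (-1)(-7) - (-4)(3) = 7 - -12 = 19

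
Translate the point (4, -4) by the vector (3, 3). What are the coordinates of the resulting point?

Translation by (3, 3) (homogeneous matrix [[1, 0, 3], [0, 1, 3], [0, 0, 1]]):
x' = 4 + 3 = 7
y' = -4 + 3 = -1
Result: (7, -1)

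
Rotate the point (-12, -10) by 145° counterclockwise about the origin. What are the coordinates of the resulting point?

Rotation matrix for 145°: [[cos 145°, -sin 145°], [sin 145°, cos 145°]] ≈ [[-0.819152, -0.573576], [0.573576, -0.819152]]
[[-0.819152, -0.573576], [0.573576, -0.819152]] × [-12, -10]ᵀ ≈ [15.5656, 1.3086]ᵀ
Result: (15.5656, 1.3086)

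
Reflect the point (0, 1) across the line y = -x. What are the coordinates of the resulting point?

Reflection across line y = -x: (0, 1) → (-1, 0)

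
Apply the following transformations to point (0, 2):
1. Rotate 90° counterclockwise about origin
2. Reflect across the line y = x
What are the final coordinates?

Step 1: Rotate 90° → (-2, 0)
Step 2: Reflect across line y = x → (0, -2)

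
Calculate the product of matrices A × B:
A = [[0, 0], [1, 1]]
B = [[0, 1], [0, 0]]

Matrix multiplication:
C[0][0] = 0×0 + 0×0 = 0
C[0][1] = 0×1 + 0×0 = 0
C[1][0] = 1×0 + 1×0 = 0
C[1][1] = 1×1 + 1×0 = 1
Result: [[0, 0], [0, 1]]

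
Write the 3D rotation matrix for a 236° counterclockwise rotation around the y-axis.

Rotation matrix for counterclockwise 236° around y-axis:
cos(236°) = -0.5592, sin(236°) = -0.8290
Result: [[-0.5592, 0, -0.8290], [0, 1, 0], [0.8290, 0, -0.5592]]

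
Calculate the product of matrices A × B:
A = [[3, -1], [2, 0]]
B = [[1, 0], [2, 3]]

Matrix multiplication:
C[0][0] = 3×1 + -1×2 = 1
C[0][1] = 3×0 + -1×3 = -3
C[1][0] = 2×1 + 0×2 = 2
C[1][1] = 2×0 + 0×3 = 0
Result: [[1, -3], [2, 0]]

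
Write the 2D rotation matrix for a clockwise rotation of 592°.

Rotation matrix formula: [[cos θ, -sin θ], [sin θ, cos θ]]
A clockwise rotation by 592° is equivalent to a counterclockwise rotation by -592°.
For θ = -592°:
cos(-592°) = -0.6157
sin(-592°) = 0.7880
Result: [[-0.6157, -0.7880], [0.7880, -0.6157]]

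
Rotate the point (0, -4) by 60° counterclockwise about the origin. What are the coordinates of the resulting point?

Rotation matrix for 60°: [[cos 60°, -sin 60°], [sin 60°, cos 60°]] ≈ [[0.500000, -0.866025], [0.866025, 0.500000]]
[[0.500000, -0.866025], [0.866025, 0.500000]] × [0, -4]ᵀ ≈ [3.4641, -2]ᵀ
Result: (3.4641, -2)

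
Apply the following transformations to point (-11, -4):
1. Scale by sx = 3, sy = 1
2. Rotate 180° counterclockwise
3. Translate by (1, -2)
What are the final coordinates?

Step 1: Scale → (-33, -4)
Step 2: Rotate 180° → (33, 4)
Step 3: Translate → (34, 2)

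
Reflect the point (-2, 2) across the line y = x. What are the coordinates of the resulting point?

Reflection across line y = x: (-2, 2) → (2, -2)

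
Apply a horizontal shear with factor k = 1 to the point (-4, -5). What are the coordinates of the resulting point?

Shear matrix for horizontal shear with factor k = 1:
[[1, 1], [0, 1]]
Result: (-4, -5) → (-9, -5)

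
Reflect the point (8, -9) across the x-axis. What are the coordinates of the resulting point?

Reflection across x-axis: (8, -9) → (8, 9)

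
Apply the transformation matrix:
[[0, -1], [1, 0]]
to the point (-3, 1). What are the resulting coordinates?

Matrix multiplication:
[[0, -1], [1, 0]] × [-3, 1]ᵀ
= [(0)(-3) + (-1)(1), (1)(-3) + (0)(1)]ᵀ
= [-1, -3]ᵀ
Result: (-1, -3)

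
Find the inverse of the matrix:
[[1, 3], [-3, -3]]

For [[a,b],[c,d]], inverse = (1/det)·[[d,-b],[-c,a]]
det = (1)(-3) - (3)(-3) = -3 - -9 = 6
Inverse = (1/6)·[[-3, -3], [3, 1]]
= [[-1/2, -1/2], [1/2, 1/6]]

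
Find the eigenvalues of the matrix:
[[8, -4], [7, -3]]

Characteristic equation: det(A - λI) = 0
λ² - (trace)λ + (det) = 0
trace = 8 + -3 = 5, det = (8)(-3) - (-4)(7) = 4
λ² - (5)λ + (4) = 0
λ = (5 ± √((5)² - 4·(4))) / 2 = (5 ± √9) / 2
Solving: λ = 1, 4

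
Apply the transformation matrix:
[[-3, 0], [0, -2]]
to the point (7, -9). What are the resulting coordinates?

Matrix multiplication:
[[-3, 0], [0, -2]] × [7, -9]ᵀ
= [(-3)(7) + (0)(-9), (0)(7) + (-2)(-9)]ᵀ
= [-21, 18]ᵀ
Result: (-21, 18)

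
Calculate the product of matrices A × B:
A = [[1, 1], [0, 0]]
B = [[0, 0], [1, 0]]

Matrix multiplication:
C[0][0] = 1×0 + 1×1 = 1
C[0][1] = 1×0 + 1×0 = 0
C[1][0] = 0×0 + 0×1 = 0
C[1][1] = 0×0 + 0×0 = 0
Result: [[1, 0], [0, 0]]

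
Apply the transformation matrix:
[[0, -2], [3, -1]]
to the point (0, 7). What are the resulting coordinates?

Matrix multiplication:
[[0, -2], [3, -1]] × [0, 7]ᵀ
= [(0)(0) + (-2)(7), (3)(0) + (-1)(7)]ᵀ
= [-14, -7]ᵀ
Result: (-14, -7)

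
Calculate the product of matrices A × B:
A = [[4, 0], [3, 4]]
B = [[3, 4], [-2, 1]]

Matrix multiplication:
C[0][0] = 4×3 + 0×-2 = 12
C[0][1] = 4×4 + 0×1 = 16
C[1][0] = 3×3 + 4×-2 = 1
C[1][1] = 3×4 + 4×1 = 16
Result: [[12, 16], [1, 16]]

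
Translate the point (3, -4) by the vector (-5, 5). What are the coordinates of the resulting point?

Translation by (-5, 5) (homogeneous matrix [[1, 0, -5], [0, 1, 5], [0, 0, 1]]):
x' = 3 + -5 = -2
y' = -4 + 5 = 1
Result: (-2, 1)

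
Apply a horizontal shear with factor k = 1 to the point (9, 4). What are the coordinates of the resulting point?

Shear matrix for horizontal shear with factor k = 1:
[[1, 1], [0, 1]]
Result: (9, 4) → (13, 4)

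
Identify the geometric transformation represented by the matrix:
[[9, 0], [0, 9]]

This matrix represents: uniform scaling by factor 9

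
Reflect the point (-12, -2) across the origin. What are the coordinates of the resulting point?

Reflection across origin: (-12, -2) → (12, 2)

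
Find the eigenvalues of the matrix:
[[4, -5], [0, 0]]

Characteristic equation: det(A - λI) = 0
λ² - (trace)λ + (det) = 0
trace = 4 + 0 = 4, det = (4)(0) - (-5)(0) = 0
λ² - (4)λ + (0) = 0
λ = (4 ± √((4)² - 4·(0))) / 2 = (4 ± √16) / 2
Solving: λ = 0, 4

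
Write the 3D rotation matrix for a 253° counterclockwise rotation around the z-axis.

Rotation matrix for counterclockwise 253° around z-axis:
cos(253°) = -0.2924, sin(253°) = -0.9563
Result: [[-0.2924, 0.9563, 0], [-0.9563, -0.2924, 0], [0, 0, 1]]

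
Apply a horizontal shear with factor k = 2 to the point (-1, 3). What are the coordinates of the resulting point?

Shear matrix for horizontal shear with factor k = 2:
[[1, 2], [0, 1]]
Result: (-1, 3) → (5, 3)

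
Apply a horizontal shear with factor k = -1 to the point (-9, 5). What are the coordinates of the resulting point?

Shear matrix for horizontal shear with factor k = -1:
[[1, -1], [0, 1]]
Result: (-9, 5) → (-14, 5)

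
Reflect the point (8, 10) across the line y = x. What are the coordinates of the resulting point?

Reflection across line y = x: (8, 10) → (10, 8)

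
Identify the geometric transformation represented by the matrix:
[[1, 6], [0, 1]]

This matrix represents: horizontal shear with factor 6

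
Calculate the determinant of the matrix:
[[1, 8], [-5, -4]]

For a 2×2 matrix [[a, b], [c, d]], det = ad - bc
det = (1)(-4) - (8)(-5) = -4 - -40 = 36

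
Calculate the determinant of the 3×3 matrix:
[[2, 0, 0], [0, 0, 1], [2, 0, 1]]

Expansion along first row:
det = 2·det([[0,1],[0,1]]) - 0·det([[0,1],[2,1]]) + 0·det([[0,0],[2,0]])
    = 2·(0·1 - 1·0) - 0·(0·1 - 1·2) + 0·(0·0 - 0·2)
    = 2·0 - 0·-2 + 0·0
    = 0 + 0 + 0 = 0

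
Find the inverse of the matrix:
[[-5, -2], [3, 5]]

For [[a,b],[c,d]], inverse = (1/det)·[[d,-b],[-c,a]]
det = (-5)(5) - (-2)(3) = -25 - -6 = -19
Inverse = (1/-19)·[[5, 2], [-3, -5]]
= [[-5/19, -2/19], [3/19, 5/19]]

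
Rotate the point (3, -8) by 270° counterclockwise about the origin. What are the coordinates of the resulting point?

Rotation matrix for 270°: [[cos 270°, -sin 270°], [sin 270°, cos 270°]] = [[0, 1], [-1, 0]]
[[0, 1], [-1, 0]] × [3, -8]ᵀ = [-8, -3]ᵀ
Result: (-8, -3)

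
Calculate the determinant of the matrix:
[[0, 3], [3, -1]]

For a 2×2 matrix [[a, b], [c, d]], det = ad - bc
det = (0)(-1) - (3)(3) = 0 - 9 = -9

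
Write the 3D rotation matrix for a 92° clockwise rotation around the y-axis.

Rotation matrix for clockwise 92° around y-axis:
A clockwise rotation by 92° is a counterclockwise rotation by -92°.
cos(-92°) = -0.0349, sin(-92°) = -0.9994
Result: [[-0.0349, 0, -0.9994], [0, 1, 0], [0.9994, 0, -0.0349]]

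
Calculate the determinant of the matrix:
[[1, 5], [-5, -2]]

For a 2×2 matrix [[a, b], [c, d]], det = ad - bc
det = (1)(-2) - (5)(-5) = -2 - -25 = 23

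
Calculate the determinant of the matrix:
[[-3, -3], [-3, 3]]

For a 2×2 matrix [[a, b], [c, d]], det = ad - bc
det = (-3)(3) - (-3)(-3) = -9 - 9 = -18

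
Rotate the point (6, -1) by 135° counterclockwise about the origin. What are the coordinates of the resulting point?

Rotation matrix for 135°: [[cos 135°, -sin 135°], [sin 135°, cos 135°]] ≈ [[-0.707107, -0.707107], [0.707107, -0.707107]]
[[-0.707107, -0.707107], [0.707107, -0.707107]] × [6, -1]ᵀ ≈ [-3.5355, 4.9497]ᵀ
Result: (-3.5355, 4.9497)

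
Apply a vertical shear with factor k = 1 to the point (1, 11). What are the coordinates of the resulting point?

Shear matrix for vertical shear with factor k = 1:
[[1, 0], [1, 1]]
Result: (1, 11) → (1, 12)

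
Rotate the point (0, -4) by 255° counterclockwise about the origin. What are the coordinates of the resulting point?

Rotation matrix for 255°: [[cos 255°, -sin 255°], [sin 255°, cos 255°]] ≈ [[-0.258819, 0.965926], [-0.965926, -0.258819]]
[[-0.258819, 0.965926], [-0.965926, -0.258819]] × [0, -4]ᵀ ≈ [-3.8637, 1.0353]ᵀ
Result: (-3.8637, 1.0353)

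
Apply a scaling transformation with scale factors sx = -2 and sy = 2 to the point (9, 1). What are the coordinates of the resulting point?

Scaling matrix:
[[-2, 0], [0, 2]]
Result: (9 × -2, 1 × 2) = (-18, 2)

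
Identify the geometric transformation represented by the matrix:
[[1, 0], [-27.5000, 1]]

This matrix represents: vertical shear with factor -27.5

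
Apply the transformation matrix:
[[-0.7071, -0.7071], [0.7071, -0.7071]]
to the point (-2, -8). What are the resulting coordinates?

Matrix multiplication:
[[-0.7071, -0.7071], [0.7071, -0.7071]] × [-2, -8]ᵀ
= [(-0.7071)(-2) + (-0.7071)(-8), (0.7071)(-2) + (-0.7071)(-8)]ᵀ
= [7.0710, 4.2426]ᵀ
Result: (7.0710, 4.2426)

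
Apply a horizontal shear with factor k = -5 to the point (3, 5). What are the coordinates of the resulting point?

Shear matrix for horizontal shear with factor k = -5:
[[1, -5], [0, 1]]
Result: (3, 5) → (-22, 5)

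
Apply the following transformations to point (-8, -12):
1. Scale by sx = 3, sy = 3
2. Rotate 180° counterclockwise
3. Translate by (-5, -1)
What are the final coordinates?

Step 1: Scale → (-24, -36)
Step 2: Rotate 180° → (24, 36)
Step 3: Translate → (19, 35)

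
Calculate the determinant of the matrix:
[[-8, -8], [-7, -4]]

For a 2×2 matrix [[a, b], [c, d]], det = ad - bc
det = (-8)(-4) - (-8)(-7) = 32 - 56 = -24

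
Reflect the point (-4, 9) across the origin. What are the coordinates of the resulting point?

Reflection across origin: (-4, 9) → (4, -9)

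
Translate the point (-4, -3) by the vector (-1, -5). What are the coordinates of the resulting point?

Translation by (-1, -5) (homogeneous matrix [[1, 0, -1], [0, 1, -5], [0, 0, 1]]):
x' = -4 + -1 = -5
y' = -3 + -5 = -8
Result: (-5, -8)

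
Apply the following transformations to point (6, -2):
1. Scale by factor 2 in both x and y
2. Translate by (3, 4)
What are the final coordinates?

Step 1: Scale (6, -2) by 2 → (12, -4)
Step 2: Translate by (3, 4) → (15, 0)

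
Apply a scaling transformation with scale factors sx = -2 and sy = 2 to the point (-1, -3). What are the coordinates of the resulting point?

Scaling matrix:
[[-2, 0], [0, 2]]
Result: (-1 × -2, -3 × 2) = (2, -6)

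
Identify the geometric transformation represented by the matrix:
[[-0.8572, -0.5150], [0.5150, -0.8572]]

This matrix represents: rotation by 149° counterclockwise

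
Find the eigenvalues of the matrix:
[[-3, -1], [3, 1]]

Characteristic equation: det(A - λI) = 0
λ² - (trace)λ + (det) = 0
trace = -3 + 1 = -2, det = (-3)(1) - (-1)(3) = 0
λ² - (-2)λ + (0) = 0
λ = (-2 ± √((-2)² - 4·(0))) / 2 = (-2 ± √4) / 2
Solving: λ = -2, 0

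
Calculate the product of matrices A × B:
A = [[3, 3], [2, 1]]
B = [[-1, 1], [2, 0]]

Matrix multiplication:
C[0][0] = 3×-1 + 3×2 = 3
C[0][1] = 3×1 + 3×0 = 3
C[1][0] = 2×-1 + 1×2 = 0
C[1][1] = 2×1 + 1×0 = 2
Result: [[3, 3], [0, 2]]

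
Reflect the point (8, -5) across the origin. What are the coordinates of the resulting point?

Reflection across origin: (8, -5) → (-8, 5)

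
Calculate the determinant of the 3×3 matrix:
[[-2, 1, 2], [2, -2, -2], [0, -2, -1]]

Expansion along first row:
det = -2·det([[-2,-2],[-2,-1]]) - 1·det([[2,-2],[0,-1]]) + 2·det([[2,-2],[0,-2]])
    = -2·(-2·-1 - -2·-2) - 1·(2·-1 - -2·0) + 2·(2·-2 - -2·0)
    = -2·-2 - 1·-2 + 2·-4
    = 4 + 2 + -8 = -2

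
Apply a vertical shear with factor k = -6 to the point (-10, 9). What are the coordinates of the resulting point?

Shear matrix for vertical shear with factor k = -6:
[[1, 0], [-6, 1]]
Result: (-10, 9) → (-10, 69)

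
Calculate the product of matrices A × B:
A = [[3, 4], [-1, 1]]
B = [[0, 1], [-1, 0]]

Matrix multiplication:
C[0][0] = 3×0 + 4×-1 = -4
C[0][1] = 3×1 + 4×0 = 3
C[1][0] = -1×0 + 1×-1 = -1
C[1][1] = -1×1 + 1×0 = -1
Result: [[-4, 3], [-1, -1]]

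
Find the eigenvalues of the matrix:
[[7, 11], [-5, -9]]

Characteristic equation: det(A - λI) = 0
λ² - (trace)λ + (det) = 0
trace = 7 + -9 = -2, det = (7)(-9) - (11)(-5) = -8
λ² - (-2)λ + (-8) = 0
λ = (-2 ± √((-2)² - 4·(-8))) / 2 = (-2 ± √36) / 2
Solving: λ = -4, 2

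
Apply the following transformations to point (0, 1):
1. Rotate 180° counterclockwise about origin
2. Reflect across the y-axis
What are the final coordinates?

Step 1: Rotate 180° → (0, -1)
Step 2: Reflect across y-axis → (0, -1)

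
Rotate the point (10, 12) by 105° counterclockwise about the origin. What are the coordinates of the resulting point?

Rotation matrix for 105°: [[cos 105°, -sin 105°], [sin 105°, cos 105°]] ≈ [[-0.258819, -0.965926], [0.965926, -0.258819]]
[[-0.258819, -0.965926], [0.965926, -0.258819]] × [10, 12]ᵀ ≈ [-14.1793, 6.5534]ᵀ
Result: (-14.1793, 6.5534)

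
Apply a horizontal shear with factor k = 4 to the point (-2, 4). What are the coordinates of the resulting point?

Shear matrix for horizontal shear with factor k = 4:
[[1, 4], [0, 1]]
Result: (-2, 4) → (14, 4)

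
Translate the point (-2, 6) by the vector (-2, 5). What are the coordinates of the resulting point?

Translation by (-2, 5) (homogeneous matrix [[1, 0, -2], [0, 1, 5], [0, 0, 1]]):
x' = -2 + -2 = -4
y' = 6 + 5 = 11
Result: (-4, 11)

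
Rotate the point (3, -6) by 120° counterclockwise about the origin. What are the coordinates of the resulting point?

Rotation matrix for 120°: [[cos 120°, -sin 120°], [sin 120°, cos 120°]] ≈ [[-0.500000, -0.866025], [0.866025, -0.500000]]
[[-0.500000, -0.866025], [0.866025, -0.500000]] × [3, -6]ᵀ ≈ [3.6962, 5.5981]ᵀ
Result: (3.6962, 5.5981)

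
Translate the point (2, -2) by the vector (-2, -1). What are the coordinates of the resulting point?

Translation by (-2, -1) (homogeneous matrix [[1, 0, -2], [0, 1, -1], [0, 0, 1]]):
x' = 2 + -2 = 0
y' = -2 + -1 = -3
Result: (0, -3)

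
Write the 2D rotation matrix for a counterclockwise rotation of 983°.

Rotation matrix formula: [[cos θ, -sin θ], [sin θ, cos θ]]
For θ = 983°:
cos(983°) = -0.1219
sin(983°) = -0.9925
Result: [[-0.1219, 0.9925], [-0.9925, -0.1219]]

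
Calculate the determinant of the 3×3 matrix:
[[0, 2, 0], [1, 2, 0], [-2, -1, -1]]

Expansion along first row:
det = 0·det([[2,0],[-1,-1]]) - 2·det([[1,0],[-2,-1]]) + 0·det([[1,2],[-2,-1]])
    = 0·(2·-1 - 0·-1) - 2·(1·-1 - 0·-2) + 0·(1·-1 - 2·-2)
    = 0·-2 - 2·-1 + 0·3
    = 0 + 2 + 0 = 2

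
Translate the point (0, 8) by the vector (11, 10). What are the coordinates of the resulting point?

Translation by (11, 10) (homogeneous matrix [[1, 0, 11], [0, 1, 10], [0, 0, 1]]):
x' = 0 + 11 = 11
y' = 8 + 10 = 18
Result: (11, 18)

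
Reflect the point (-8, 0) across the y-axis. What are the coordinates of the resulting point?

Reflection across y-axis: (-8, 0) → (8, 0)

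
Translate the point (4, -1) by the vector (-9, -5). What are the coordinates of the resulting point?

Translation by (-9, -5) (homogeneous matrix [[1, 0, -9], [0, 1, -5], [0, 0, 1]]):
x' = 4 + -9 = -5
y' = -1 + -5 = -6
Result: (-5, -6)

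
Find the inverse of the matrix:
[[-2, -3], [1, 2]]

For [[a,b],[c,d]], inverse = (1/det)·[[d,-b],[-c,a]]
det = (-2)(2) - (-3)(1) = -4 - -3 = -1
Inverse = (1/-1)·[[2, 3], [-1, -2]]
= [[-2, -3], [1, 2]]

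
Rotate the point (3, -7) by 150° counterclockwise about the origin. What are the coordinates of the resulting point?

Rotation matrix for 150°: [[cos 150°, -sin 150°], [sin 150°, cos 150°]] ≈ [[-0.866025, -0.500000], [0.500000, -0.866025]]
[[-0.866025, -0.500000], [0.500000, -0.866025]] × [3, -7]ᵀ ≈ [0.9019, 7.5622]ᵀ
Result: (0.9019, 7.5622)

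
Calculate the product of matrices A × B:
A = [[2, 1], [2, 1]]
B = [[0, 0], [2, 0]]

Matrix multiplication:
C[0][0] = 2×0 + 1×2 = 2
C[0][1] = 2×0 + 1×0 = 0
C[1][0] = 2×0 + 1×2 = 2
C[1][1] = 2×0 + 1×0 = 0
Result: [[2, 0], [2, 0]]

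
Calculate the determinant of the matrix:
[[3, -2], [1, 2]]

For a 2×2 matrix [[a, b], [c, d]], det = ad - bc
det = (3)(2) - (-2)(1) = 6 - -2 = 8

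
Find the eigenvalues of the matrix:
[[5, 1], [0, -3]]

Characteristic equation: det(A - λI) = 0
λ² - (trace)λ + (det) = 0
trace = 5 + -3 = 2, det = (5)(-3) - (1)(0) = -15
λ² - (2)λ + (-15) = 0
λ = (2 ± √((2)² - 4·(-15))) / 2 = (2 ± √64) / 2
Solving: λ = -3, 5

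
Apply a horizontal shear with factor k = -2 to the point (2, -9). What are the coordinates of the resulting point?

Shear matrix for horizontal shear with factor k = -2:
[[1, -2], [0, 1]]
Result: (2, -9) → (20, -9)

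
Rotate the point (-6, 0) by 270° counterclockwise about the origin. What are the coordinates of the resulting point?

Rotation matrix for 270°: [[cos 270°, -sin 270°], [sin 270°, cos 270°]] = [[0, 1], [-1, 0]]
[[0, 1], [-1, 0]] × [-6, 0]ᵀ = [0, 6]ᵀ
Result: (0, 6)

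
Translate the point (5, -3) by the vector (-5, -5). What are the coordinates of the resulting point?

Translation by (-5, -5) (homogeneous matrix [[1, 0, -5], [0, 1, -5], [0, 0, 1]]):
x' = 5 + -5 = 0
y' = -3 + -5 = -8
Result: (0, -8)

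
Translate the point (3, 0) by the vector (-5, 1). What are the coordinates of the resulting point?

Translation by (-5, 1) (homogeneous matrix [[1, 0, -5], [0, 1, 1], [0, 0, 1]]):
x' = 3 + -5 = -2
y' = 0 + 1 = 1
Result: (-2, 1)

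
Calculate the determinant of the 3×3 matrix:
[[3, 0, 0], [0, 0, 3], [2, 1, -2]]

Expansion along first row:
det = 3·det([[0,3],[1,-2]]) - 0·det([[0,3],[2,-2]]) + 0·det([[0,0],[2,1]])
    = 3·(0·-2 - 3·1) - 0·(0·-2 - 3·2) + 0·(0·1 - 0·2)
    = 3·-3 - 0·-6 + 0·0
    = -9 + 0 + 0 = -9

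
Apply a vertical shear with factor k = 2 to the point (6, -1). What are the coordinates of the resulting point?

Shear matrix for vertical shear with factor k = 2:
[[1, 0], [2, 1]]
Result: (6, -1) → (6, 11)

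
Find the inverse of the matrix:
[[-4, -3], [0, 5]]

For [[a,b],[c,d]], inverse = (1/det)·[[d,-b],[-c,a]]
det = (-4)(5) - (-3)(0) = -20 - 0 = -20
Inverse = (1/-20)·[[5, 3], [0, -4]]
= [[-1/4, -3/20], [0, 1/5]]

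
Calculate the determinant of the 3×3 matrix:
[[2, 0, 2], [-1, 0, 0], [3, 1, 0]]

Expansion along first row:
det = 2·det([[0,0],[1,0]]) - 0·det([[-1,0],[3,0]]) + 2·det([[-1,0],[3,1]])
    = 2·(0·0 - 0·1) - 0·(-1·0 - 0·3) + 2·(-1·1 - 0·3)
    = 2·0 - 0·0 + 2·-1
    = 0 + 0 + -2 = -2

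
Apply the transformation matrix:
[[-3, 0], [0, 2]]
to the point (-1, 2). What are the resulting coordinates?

Matrix multiplication:
[[-3, 0], [0, 2]] × [-1, 2]ᵀ
= [(-3)(-1) + (0)(2), (0)(-1) + (2)(2)]ᵀ
= [3, 4]ᵀ
Result: (3, 4)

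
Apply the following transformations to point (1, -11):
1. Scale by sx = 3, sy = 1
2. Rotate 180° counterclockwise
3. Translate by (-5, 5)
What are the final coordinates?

Step 1: Scale → (3, -11)
Step 2: Rotate 180° → (-3, 11)
Step 3: Translate → (-8, 16)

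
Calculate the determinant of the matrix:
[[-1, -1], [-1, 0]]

For a 2×2 matrix [[a, b], [c, d]], det = ad - bc
det = (-1)(0) - (-1)(-1) = 0 - 1 = -1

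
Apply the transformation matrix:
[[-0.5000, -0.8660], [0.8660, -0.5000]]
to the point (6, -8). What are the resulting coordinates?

Matrix multiplication:
[[-0.5000, -0.8660], [0.8660, -0.5000]] × [6, -8]ᵀ
= [(-0.5000)(6) + (-0.8660)(-8), (0.8660)(6) + (-0.5000)(-8)]ᵀ
= [3.9280, 9.1960]ᵀ
Result: (3.9280, 9.1960)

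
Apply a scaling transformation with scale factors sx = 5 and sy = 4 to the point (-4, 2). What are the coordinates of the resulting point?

Scaling matrix:
[[5, 0], [0, 4]]
Result: (-4 × 5, 2 × 4) = (-20, 8)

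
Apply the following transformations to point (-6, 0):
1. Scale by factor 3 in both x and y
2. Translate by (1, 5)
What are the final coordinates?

Step 1: Scale (-6, 0) by 3 → (-18, 0)
Step 2: Translate by (1, 5) → (-17, 5)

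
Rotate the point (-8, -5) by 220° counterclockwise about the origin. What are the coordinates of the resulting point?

Rotation matrix for 220°: [[cos 220°, -sin 220°], [sin 220°, cos 220°]] ≈ [[-0.766044, 0.642788], [-0.642788, -0.766044]]
[[-0.766044, 0.642788], [-0.642788, -0.766044]] × [-8, -5]ᵀ ≈ [2.9144, 8.9725]ᵀ
Result: (2.9144, 8.9725)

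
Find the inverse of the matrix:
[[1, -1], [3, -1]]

For [[a,b],[c,d]], inverse = (1/det)·[[d,-b],[-c,a]]
det = (1)(-1) - (-1)(3) = -1 - -3 = 2
Inverse = (1/2)·[[-1, 1], [-3, 1]]
= [[-1/2, 1/2], [-3/2, 1/2]]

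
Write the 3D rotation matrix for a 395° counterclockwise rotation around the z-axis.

Rotation matrix for counterclockwise 395° around z-axis:
cos(395°) = 0.8192, sin(395°) = 0.5736
Result: [[0.8192, -0.5736, 0], [0.5736, 0.8192, 0], [0, 0, 1]]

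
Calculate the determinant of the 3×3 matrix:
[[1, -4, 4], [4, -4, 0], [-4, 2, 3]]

Expansion along first row:
det = 1·det([[-4,0],[2,3]]) - -4·det([[4,0],[-4,3]]) + 4·det([[4,-4],[-4,2]])
    = 1·(-4·3 - 0·2) - -4·(4·3 - 0·-4) + 4·(4·2 - -4·-4)
    = 1·-12 - -4·12 + 4·-8
    = -12 + 48 + -32 = 4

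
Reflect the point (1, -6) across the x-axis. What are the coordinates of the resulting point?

Reflection across x-axis: (1, -6) → (1, 6)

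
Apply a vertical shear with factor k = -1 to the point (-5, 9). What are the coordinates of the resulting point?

Shear matrix for vertical shear with factor k = -1:
[[1, 0], [-1, 1]]
Result: (-5, 9) → (-5, 14)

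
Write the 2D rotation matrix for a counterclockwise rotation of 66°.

Rotation matrix formula: [[cos θ, -sin θ], [sin θ, cos θ]]
For θ = 66°:
cos(66°) = 0.4067
sin(66°) = 0.9135
Result: [[0.4067, -0.9135], [0.9135, 0.4067]]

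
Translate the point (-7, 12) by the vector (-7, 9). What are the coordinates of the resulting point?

Translation by (-7, 9) (homogeneous matrix [[1, 0, -7], [0, 1, 9], [0, 0, 1]]):
x' = -7 + -7 = -14
y' = 12 + 9 = 21
Result: (-14, 21)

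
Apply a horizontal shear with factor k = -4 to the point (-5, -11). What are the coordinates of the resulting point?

Shear matrix for horizontal shear with factor k = -4:
[[1, -4], [0, 1]]
Result: (-5, -11) → (39, -11)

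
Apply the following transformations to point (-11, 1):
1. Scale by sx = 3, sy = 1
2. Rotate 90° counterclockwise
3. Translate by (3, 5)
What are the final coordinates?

Step 1: Scale → (-33, 1)
Step 2: Rotate 90° → (-1, -33)
Step 3: Translate → (2, -28)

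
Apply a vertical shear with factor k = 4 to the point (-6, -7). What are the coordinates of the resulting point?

Shear matrix for vertical shear with factor k = 4:
[[1, 0], [4, 1]]
Result: (-6, -7) → (-6, -31)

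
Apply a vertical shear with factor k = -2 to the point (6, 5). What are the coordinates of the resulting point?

Shear matrix for vertical shear with factor k = -2:
[[1, 0], [-2, 1]]
Result: (6, 5) → (6, -7)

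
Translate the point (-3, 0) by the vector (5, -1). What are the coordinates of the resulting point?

Translation by (5, -1) (homogeneous matrix [[1, 0, 5], [0, 1, -1], [0, 0, 1]]):
x' = -3 + 5 = 2
y' = 0 + -1 = -1
Result: (2, -1)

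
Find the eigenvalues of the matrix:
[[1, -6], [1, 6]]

Characteristic equation: det(A - λI) = 0
λ² - (trace)λ + (det) = 0
trace = 1 + 6 = 7, det = (1)(6) - (-6)(1) = 12
λ² - (7)λ + (12) = 0
λ = (7 ± √((7)² - 4·(12))) / 2 = (7 ± √1) / 2
Solving: λ = 3, 4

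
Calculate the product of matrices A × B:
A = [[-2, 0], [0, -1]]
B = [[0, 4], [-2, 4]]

Matrix multiplication:
C[0][0] = -2×0 + 0×-2 = 0
C[0][1] = -2×4 + 0×4 = -8
C[1][0] = 0×0 + -1×-2 = 2
C[1][1] = 0×4 + -1×4 = -4
Result: [[0, -8], [2, -4]]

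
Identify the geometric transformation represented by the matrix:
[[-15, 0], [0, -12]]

This matrix represents: non-uniform scaling by sx = -15, sy = -12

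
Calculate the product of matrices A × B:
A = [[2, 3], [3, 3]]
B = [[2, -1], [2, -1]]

Matrix multiplication:
C[0][0] = 2×2 + 3×2 = 10
C[0][1] = 2×-1 + 3×-1 = -5
C[1][0] = 3×2 + 3×2 = 12
C[1][1] = 3×-1 + 3×-1 = -6
Result: [[10, -5], [12, -6]]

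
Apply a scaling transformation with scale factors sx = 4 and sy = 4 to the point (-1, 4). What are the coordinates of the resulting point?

Scaling matrix:
[[4, 0], [0, 4]]
Result: (-1 × 4, 4 × 4) = (-4, 16)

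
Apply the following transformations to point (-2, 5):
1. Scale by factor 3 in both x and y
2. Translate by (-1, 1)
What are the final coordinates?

Step 1: Scale (-2, 5) by 3 → (-6, 15)
Step 2: Translate by (-1, 1) → (-7, 16)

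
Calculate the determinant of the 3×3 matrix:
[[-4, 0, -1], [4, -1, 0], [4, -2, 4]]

Expansion along first row:
det = -4·det([[-1,0],[-2,4]]) - 0·det([[4,0],[4,4]]) + -1·det([[4,-1],[4,-2]])
    = -4·(-1·4 - 0·-2) - 0·(4·4 - 0·4) + -1·(4·-2 - -1·4)
    = -4·-4 - 0·16 + -1·-4
    = 16 + 0 + 4 = 20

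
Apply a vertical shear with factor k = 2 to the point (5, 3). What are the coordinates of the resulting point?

Shear matrix for vertical shear with factor k = 2:
[[1, 0], [2, 1]]
Result: (5, 3) → (5, 13)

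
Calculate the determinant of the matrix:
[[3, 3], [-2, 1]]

For a 2×2 matrix [[a, b], [c, d]], det = ad - bc
det = (3)(1) - (3)(-2) = 3 - -6 = 9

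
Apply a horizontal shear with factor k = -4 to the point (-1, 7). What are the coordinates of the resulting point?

Shear matrix for horizontal shear with factor k = -4:
[[1, -4], [0, 1]]
Result: (-1, 7) → (-29, 7)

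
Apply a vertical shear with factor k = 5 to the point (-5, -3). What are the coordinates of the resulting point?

Shear matrix for vertical shear with factor k = 5:
[[1, 0], [5, 1]]
Result: (-5, -3) → (-5, -28)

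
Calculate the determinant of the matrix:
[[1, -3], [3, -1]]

For a 2×2 matrix [[a, b], [c, d]], det = ad - bc
det = (1)(-1) - (-3)(3) = -1 - -9 = 8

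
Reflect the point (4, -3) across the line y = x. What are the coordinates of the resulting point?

Reflection across line y = x: (4, -3) → (-3, 4)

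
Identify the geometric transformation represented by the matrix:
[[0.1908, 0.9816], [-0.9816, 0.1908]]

This matrix represents: rotation by 281° counterclockwise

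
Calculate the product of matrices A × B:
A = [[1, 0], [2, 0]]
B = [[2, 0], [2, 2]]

Matrix multiplication:
C[0][0] = 1×2 + 0×2 = 2
C[0][1] = 1×0 + 0×2 = 0
C[1][0] = 2×2 + 0×2 = 4
C[1][1] = 2×0 + 0×2 = 0
Result: [[2, 0], [4, 0]]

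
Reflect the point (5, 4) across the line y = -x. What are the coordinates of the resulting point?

Reflection across line y = -x: (5, 4) → (-4, -5)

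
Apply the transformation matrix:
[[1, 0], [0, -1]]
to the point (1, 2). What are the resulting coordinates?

Matrix multiplication:
[[1, 0], [0, -1]] × [1, 2]ᵀ
= [(1)(1) + (0)(2), (0)(1) + (-1)(2)]ᵀ
= [1, -2]ᵀ
Result: (1, -2)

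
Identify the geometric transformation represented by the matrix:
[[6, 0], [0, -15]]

This matrix represents: non-uniform scaling by sx = 6, sy = -15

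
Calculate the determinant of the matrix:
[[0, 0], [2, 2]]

For a 2×2 matrix [[a, b], [c, d]], det = ad - bc
det = (0)(2) - (0)(2) = 0 - 0 = 0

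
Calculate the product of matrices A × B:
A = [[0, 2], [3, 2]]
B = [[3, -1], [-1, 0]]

Matrix multiplication:
C[0][0] = 0×3 + 2×-1 = -2
C[0][1] = 0×-1 + 2×0 = 0
C[1][0] = 3×3 + 2×-1 = 7
C[1][1] = 3×-1 + 2×0 = -3
Result: [[-2, 0], [7, -3]]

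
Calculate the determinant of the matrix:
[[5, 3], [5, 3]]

For a 2×2 matrix [[a, b], [c, d]], det = ad - bc
det = (5)(3) - (3)(5) = 15 - 15 = 0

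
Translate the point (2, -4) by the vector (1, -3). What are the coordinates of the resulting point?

Translation by (1, -3) (homogeneous matrix [[1, 0, 1], [0, 1, -3], [0, 0, 1]]):
x' = 2 + 1 = 3
y' = -4 + -3 = -7
Result: (3, -7)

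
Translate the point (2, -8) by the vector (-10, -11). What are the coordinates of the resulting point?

Translation by (-10, -11) (homogeneous matrix [[1, 0, -10], [0, 1, -11], [0, 0, 1]]):
x' = 2 + -10 = -8
y' = -8 + -11 = -19
Result: (-8, -19)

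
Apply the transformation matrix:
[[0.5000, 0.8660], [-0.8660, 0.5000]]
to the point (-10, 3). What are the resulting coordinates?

Matrix multiplication:
[[0.5000, 0.8660], [-0.8660, 0.5000]] × [-10, 3]ᵀ
= [(0.5000)(-10) + (0.8660)(3), (-0.8660)(-10) + (0.5000)(3)]ᵀ
= [-2.4020, 10.1600]ᵀ
Result: (-2.4020, 10.1600)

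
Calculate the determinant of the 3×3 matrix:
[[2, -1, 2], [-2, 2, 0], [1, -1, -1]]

Expansion along first row:
det = 2·det([[2,0],[-1,-1]]) - -1·det([[-2,0],[1,-1]]) + 2·det([[-2,2],[1,-1]])
    = 2·(2·-1 - 0·-1) - -1·(-2·-1 - 0·1) + 2·(-2·-1 - 2·1)
    = 2·-2 - -1·2 + 2·0
    = -4 + 2 + 0 = -2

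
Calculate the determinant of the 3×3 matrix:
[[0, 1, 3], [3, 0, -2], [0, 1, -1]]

Expansion along first row:
det = 0·det([[0,-2],[1,-1]]) - 1·det([[3,-2],[0,-1]]) + 3·det([[3,0],[0,1]])
    = 0·(0·-1 - -2·1) - 1·(3·-1 - -2·0) + 3·(3·1 - 0·0)
    = 0·2 - 1·-3 + 3·3
    = 0 + 3 + 9 = 12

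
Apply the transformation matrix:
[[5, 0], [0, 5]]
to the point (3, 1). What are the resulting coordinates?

Matrix multiplication:
[[5, 0], [0, 5]] × [3, 1]ᵀ
= [(5)(3) + (0)(1), (0)(3) + (5)(1)]ᵀ
= [15, 5]ᵀ
Result: (15, 5)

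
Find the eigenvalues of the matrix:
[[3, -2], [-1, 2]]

Characteristic equation: det(A - λI) = 0
λ² - (trace)λ + (det) = 0
trace = 3 + 2 = 5, det = (3)(2) - (-2)(-1) = 4
λ² - (5)λ + (4) = 0
λ = (5 ± √((5)² - 4·(4))) / 2 = (5 ± √9) / 2
Solving: λ = 1, 4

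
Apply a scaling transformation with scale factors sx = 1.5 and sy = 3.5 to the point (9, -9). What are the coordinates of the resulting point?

Scaling matrix:
[[1.50, 0], [0, 3.50]]
Result: (9 × 1.5, -9 × 3.5) = (13.5, -31.5)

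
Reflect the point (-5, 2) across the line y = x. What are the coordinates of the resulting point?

Reflection across line y = x: (-5, 2) → (2, -5)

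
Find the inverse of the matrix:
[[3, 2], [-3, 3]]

For [[a,b],[c,d]], inverse = (1/det)·[[d,-b],[-c,a]]
det = (3)(3) - (2)(-3) = 9 - -6 = 15
Inverse = (1/15)·[[3, -2], [3, 3]]
= [[1/5, -2/15], [1/5, 1/5]]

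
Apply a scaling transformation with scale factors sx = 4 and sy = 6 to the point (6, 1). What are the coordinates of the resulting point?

Scaling matrix:
[[4, 0], [0, 6]]
Result: (6 × 4, 1 × 6) = (24, 6)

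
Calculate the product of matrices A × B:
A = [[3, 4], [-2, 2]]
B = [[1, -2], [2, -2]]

Matrix multiplication:
C[0][0] = 3×1 + 4×2 = 11
C[0][1] = 3×-2 + 4×-2 = -14
C[1][0] = -2×1 + 2×2 = 2
C[1][1] = -2×-2 + 2×-2 = 0
Result: [[11, -14], [2, 0]]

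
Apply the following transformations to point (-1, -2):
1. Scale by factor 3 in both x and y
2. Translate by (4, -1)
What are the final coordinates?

Step 1: Scale (-1, -2) by 3 → (-3, -6)
Step 2: Translate by (4, -1) → (1, -7)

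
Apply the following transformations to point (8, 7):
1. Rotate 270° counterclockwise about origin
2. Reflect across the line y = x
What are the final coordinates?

Step 1: Rotate 270° → (7, -8)
Step 2: Reflect across line y = x → (-8, 7)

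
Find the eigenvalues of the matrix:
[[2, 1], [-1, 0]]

Characteristic equation: det(A - λI) = 0
λ² - (trace)λ + (det) = 0
trace = 2 + 0 = 2, det = (2)(0) - (1)(-1) = 1
λ² - (2)λ + (1) = 0
λ = (2 ± √((2)² - 4·(1))) / 2 = (2 ± √0) / 2
Solving: λ = 1, 1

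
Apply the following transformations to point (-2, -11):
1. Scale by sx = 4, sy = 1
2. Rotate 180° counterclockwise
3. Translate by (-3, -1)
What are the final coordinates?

Step 1: Scale → (-8, -11)
Step 2: Rotate 180° → (8, 11)
Step 3: Translate → (5, 10)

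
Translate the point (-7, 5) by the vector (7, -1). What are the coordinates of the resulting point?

Translation by (7, -1) (homogeneous matrix [[1, 0, 7], [0, 1, -1], [0, 0, 1]]):
x' = -7 + 7 = 0
y' = 5 + -1 = 4
Result: (0, 4)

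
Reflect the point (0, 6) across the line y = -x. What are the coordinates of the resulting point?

Reflection across line y = -x: (0, 6) → (-6, 0)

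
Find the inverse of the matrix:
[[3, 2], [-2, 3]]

For [[a,b],[c,d]], inverse = (1/det)·[[d,-b],[-c,a]]
det = (3)(3) - (2)(-2) = 9 - -4 = 13
Inverse = (1/13)·[[3, -2], [2, 3]]
= [[3/13, -2/13], [2/13, 3/13]]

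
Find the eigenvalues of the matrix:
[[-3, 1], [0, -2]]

Characteristic equation: det(A - λI) = 0
λ² - (trace)λ + (det) = 0
trace = -3 + -2 = -5, det = (-3)(-2) - (1)(0) = 6
λ² - (-5)λ + (6) = 0
λ = (-5 ± √((-5)² - 4·(6))) / 2 = (-5 ± √1) / 2
Solving: λ = -3, -2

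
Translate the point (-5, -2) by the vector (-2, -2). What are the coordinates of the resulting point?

Translation by (-2, -2) (homogeneous matrix [[1, 0, -2], [0, 1, -2], [0, 0, 1]]):
x' = -5 + -2 = -7
y' = -2 + -2 = -4
Result: (-7, -4)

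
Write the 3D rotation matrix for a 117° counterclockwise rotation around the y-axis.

Rotation matrix for counterclockwise 117° around y-axis:
cos(117°) = -0.4540, sin(117°) = 0.8910
Result: [[-0.4540, 0, 0.8910], [0, 1, 0], [-0.8910, 0, -0.4540]]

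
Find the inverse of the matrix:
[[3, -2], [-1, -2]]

For [[a,b],[c,d]], inverse = (1/det)·[[d,-b],[-c,a]]
det = (3)(-2) - (-2)(-1) = -6 - 2 = -8
Inverse = (1/-8)·[[-2, 2], [1, 3]]
= [[1/4, -1/4], [-1/8, -3/8]]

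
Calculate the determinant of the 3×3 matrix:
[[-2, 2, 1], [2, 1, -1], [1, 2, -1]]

Expansion along first row:
det = -2·det([[1,-1],[2,-1]]) - 2·det([[2,-1],[1,-1]]) + 1·det([[2,1],[1,2]])
    = -2·(1·-1 - -1·2) - 2·(2·-1 - -1·1) + 1·(2·2 - 1·1)
    = -2·1 - 2·-1 + 1·3
    = -2 + 2 + 3 = 3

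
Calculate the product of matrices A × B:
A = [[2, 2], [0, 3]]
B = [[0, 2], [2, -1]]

Matrix multiplication:
C[0][0] = 2×0 + 2×2 = 4
C[0][1] = 2×2 + 2×-1 = 2
C[1][0] = 0×0 + 3×2 = 6
C[1][1] = 0×2 + 3×-1 = -3
Result: [[4, 2], [6, -3]]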